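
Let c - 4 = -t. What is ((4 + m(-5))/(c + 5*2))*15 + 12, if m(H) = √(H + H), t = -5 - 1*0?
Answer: 288/19 + 15*I*√10/19 ≈ 15.158 + 2.4965*I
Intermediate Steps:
t = -5 (t = -5 + 0 = -5)
m(H) = √2*√H (m(H) = √(2*H) = √2*√H)
c = 9 (c = 4 - 1*(-5) = 4 + 5 = 9)
((4 + m(-5))/(c + 5*2))*15 + 12 = ((4 + √2*√(-5))/(9 + 5*2))*15 + 12 = ((4 + √2*(I*√5))/(9 + 10))*15 + 12 = ((4 + I*√10)/19)*15 + 12 = ((4 + I*√10)*(1/19))*15 + 12 = (4/19 + I*√10/19)*15 + 12 = (60/19 + 15*I*√10/19) + 12 = 288/19 + 15*I*√10/19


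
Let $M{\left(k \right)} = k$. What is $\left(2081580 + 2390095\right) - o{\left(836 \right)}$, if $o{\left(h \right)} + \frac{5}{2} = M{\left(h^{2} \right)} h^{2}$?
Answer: $- \frac{976902294277}{2} \approx -4.8845 \cdot 10^{11}$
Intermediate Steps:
$o{\left(h \right)} = - \frac{5}{2} + h^{4}$ ($o{\left(h \right)} = - \frac{5}{2} + h^{2} h^{2} = - \frac{5}{2} + h^{4}$)
$\left(2081580 + 2390095\right) - o{\left(836 \right)} = \left(2081580 + 2390095\right) - \left(- \frac{5}{2} + 836^{4}\right) = 4471675 - \left(- \frac{5}{2} + 488455618816\right) = 4471675 - \frac{976911237627}{2} = - \frac{976902294277}{2}$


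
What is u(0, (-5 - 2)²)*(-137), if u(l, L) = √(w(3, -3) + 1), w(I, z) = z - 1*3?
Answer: -137*I*√5 ≈ -306.34*I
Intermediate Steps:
w(I, z) = -3 + z (w(I, z) = z - 3 = -3 + z)
u(l, L) = I*√5 (u(l, L) = √((-3 - 3) + 1) = √(-6 + 1) = √(-5) = I*√5)
u(0, (-5 - 2)²)*(-137) = (I*√5)*(-137) = -137*I*√5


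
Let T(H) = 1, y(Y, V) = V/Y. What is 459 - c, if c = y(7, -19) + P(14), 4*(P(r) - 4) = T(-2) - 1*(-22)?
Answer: 12655/28 ≈ 451.96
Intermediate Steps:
P(r) = 39/4 (P(r) = 4 + (1 - 1*(-22))/4 = 4 + (1 + 22)/4 = 4 + (1/4)*23 = 4 + 23/4 = 39/4)
c = 197/28 (c = -19/7 + 39/4 = 197/28 ≈ 7.0357)
459 - c = 459 - 1*197/28 = 459 - 197/28 = 12655/28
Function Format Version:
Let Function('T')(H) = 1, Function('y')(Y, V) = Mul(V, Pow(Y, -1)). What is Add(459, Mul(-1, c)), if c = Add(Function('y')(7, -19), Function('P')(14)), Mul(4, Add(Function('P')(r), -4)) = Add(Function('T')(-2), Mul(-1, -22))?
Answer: Rational(12655, 28) ≈ 451.96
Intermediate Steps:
Function('P')(r) = Rational(39, 4) (Function('P')(r) = Add(4, Mul(Rational(1, 4), Add(1, Mul(-1, -22)))) = Add(4, Mul(Rational(1, 4), Add(1, 22))) = Add(4, Mul(Rational(1, 4), 23)) = Add(4, Rational(23, 4)) = Rational(39, 4))
c = Rational(197, 28) (c = Add(Mul(-19, Pow(7, -1)), Rational(39, 4)) = Add(Mul(-19, Rational(1, 7)), Rational(39, 4)) = Add(Rational(-19, 7), Rational(39, 4)) = Rational(197, 28) ≈ 7.0357)
Add(459, Mul(-1, c)) = Add(459, Mul(-1, Rational(197, 28))) = Add(459, Rational(-197, 28)) = Rational(12655, 28)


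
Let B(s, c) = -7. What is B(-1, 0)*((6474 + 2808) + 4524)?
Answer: -96642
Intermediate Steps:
B(-1, 0)*((6474 + 2808) + 4524) = -7*((6474 + 2808) + 4524) = -7*(9282 + 4524) = -7*13806 = -96642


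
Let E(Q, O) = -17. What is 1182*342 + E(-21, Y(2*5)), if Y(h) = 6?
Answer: 404227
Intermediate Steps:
1182*342 + E(-21, Y(2*5)) = 1182*342 - 17 = 404244 - 17 = 404227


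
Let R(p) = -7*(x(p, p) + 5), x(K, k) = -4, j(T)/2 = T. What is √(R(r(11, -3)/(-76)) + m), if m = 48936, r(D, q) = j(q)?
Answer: √48929 ≈ 221.20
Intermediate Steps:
j(T) = 2*T
r(D, q) = 2*q
R(p) = -7 (R(p) = -7*(-4 + 5) = -7*1 = -7)
√(R(r(11, -3)/(-76)) + m) = √(-7 + 48936) = √48929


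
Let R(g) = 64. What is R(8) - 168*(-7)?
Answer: 1240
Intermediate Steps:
R(8) - 168*(-7) = 64 - 168*(-7) = 64 + 1176 = 1240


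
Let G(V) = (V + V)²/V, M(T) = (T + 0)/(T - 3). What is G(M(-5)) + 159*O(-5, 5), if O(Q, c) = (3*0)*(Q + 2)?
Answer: 5/2 ≈ 2.5000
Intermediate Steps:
O(Q, c) = 0 (O(Q, c) = 0*(2 + Q) = 0)
M(T) = T/(-3 + T)
G(V) = 4*V (G(V) = (2*V)²/V = (4*V²)/V = 4*V)
G(M(-5)) + 159*O(-5, 5) = 4*(-5/(-3 - 5)) + 159*0 = 4*(-5/(-8)) + 0 = 4*(-5*(-⅛)) + 0 = 4*(5/8) + 0 = 5/2 + 0 = 5/2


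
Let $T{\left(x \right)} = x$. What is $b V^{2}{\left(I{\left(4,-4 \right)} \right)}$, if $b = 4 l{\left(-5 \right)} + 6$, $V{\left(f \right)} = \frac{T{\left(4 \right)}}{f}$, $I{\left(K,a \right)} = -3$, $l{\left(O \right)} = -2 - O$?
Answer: $32$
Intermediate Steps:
$V{\left(f \right)} = \frac{4}{f}$
$b = 18$ ($b = 4 \left(-2 - -5\right) + 6 = 4 \left(-2 + 5\right) + 6 = 4 \cdot 3 + 6 = 12 + 6 = 18$)
$b V^{2}{\left(I{\left(4,-4 \right)} \right)} = 18 \left(\frac{4}{-3}\right)^{2} = 18 \left(4 \left(- \frac{1}{3}\right)\right)^{2} = 18 \left(- \frac{4}{3}\right)^{2} = 18 \cdot \frac{16}{9} = 32$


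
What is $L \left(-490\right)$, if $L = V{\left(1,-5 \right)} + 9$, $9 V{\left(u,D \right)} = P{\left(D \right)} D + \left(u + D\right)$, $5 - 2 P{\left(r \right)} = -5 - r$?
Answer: $- \frac{10535}{3} \approx -3511.7$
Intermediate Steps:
$P{\left(r \right)} = 5 + \frac{r}{2}$ ($P{\left(r \right)} = \frac{5}{2} - \frac{-5 - r}{2} = \frac{5}{2} + \left(\frac{5}{2} + \frac{r}{2}\right) = 5 + \frac{r}{2}$)
$V{\left(u,D \right)} = \frac{D}{9} + \frac{u}{9} + \frac{D \left(5 + \frac{D}{2}\right)}{9}$ ($V{\left(u,D \right)} = \frac{\left(5 + \frac{D}{2}\right) D + \left(u + D\right)}{9} = \frac{D \left(5 + \frac{D}{2}\right) + \left(D + u\right)}{9} = \frac{D + u + D \left(5 + \frac{D}{2}\right)}{9} = \frac{D}{9} + \frac{u}{9} + \frac{D \left(5 + \frac{D}{2}\right)}{9}$)
$L = \frac{43}{6}$ ($L = \left(\frac{1}{9} \cdot 1 + \frac{\left(-5\right)^{2}}{18} + \frac{2}{3} \left(-5\right)\right) + 9 = \left(\frac{1}{9} + \frac{1}{18} \cdot 25 - \frac{10}{3}\right) + 9 = \left(\frac{1}{9} + \frac{25}{18} - \frac{10}{3}\right) + 9 = - \frac{11}{6} + 9 = \frac{43}{6} \approx 7.1667$)
$L \left(-490\right) = \frac{43}{6} \left(-490\right) = - \frac{10535}{3}$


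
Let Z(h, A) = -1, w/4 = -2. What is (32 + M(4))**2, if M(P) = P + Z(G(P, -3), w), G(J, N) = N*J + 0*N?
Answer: 1225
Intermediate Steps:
G(J, N) = J*N (G(J, N) = J*N + 0 = J*N)
w = -8 (w = 4*(-2) = -8)
M(P) = -1 + P (M(P) = P - 1 = -1 + P)
(32 + M(4))**2 = (32 + (-1 + 4))**2 = (32 + 3)**2 = 35**2 = 1225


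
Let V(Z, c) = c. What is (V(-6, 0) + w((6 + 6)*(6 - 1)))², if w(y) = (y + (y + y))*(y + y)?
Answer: 466560000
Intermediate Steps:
w(y) = 6*y² (w(y) = (y + 2*y)*(2*y) = (3*y)*(2*y) = 6*y²)
(V(-6, 0) + w((6 + 6)*(6 - 1)))² = (0 + 6*((6 + 6)*(6 - 1))²)² = (0 + 6*(12*5)²)² = (0 + 6*60²)² = (0 + 6*3600)² = (0 + 21600)² = 21600² = 466560000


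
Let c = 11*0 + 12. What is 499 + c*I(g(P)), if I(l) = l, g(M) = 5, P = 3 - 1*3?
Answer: 559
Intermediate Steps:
P = 0 (P = 3 - 3 = 0)
c = 12 (c = 0 + 12 = 12)
499 + c*I(g(P)) = 499 + 12*5 = 499 + 60 = 559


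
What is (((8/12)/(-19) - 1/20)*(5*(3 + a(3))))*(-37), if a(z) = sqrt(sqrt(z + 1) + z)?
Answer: 3589/76 + 3589*sqrt(5)/228 ≈ 82.422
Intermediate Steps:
a(z) = sqrt(z + sqrt(1 + z)) (a(z) = sqrt(sqrt(1 + z) + z) = sqrt(z + sqrt(1 + z)))
(((8/12)/(-19) - 1/20)*(5*(3 + a(3))))*(-37) = (((8/12)/(-19) - 1/20)*(5*(3 + sqrt(3 + sqrt(1 + 3)))))*(-37) = (((8*(1/12))*(-1/19) - 1*1/20)*(5*(3 + sqrt(3 + sqrt(4)))))*(-37) = (((2/3)*(-1/19) - 1/20)*(5*(3 + sqrt(3 + 2))))*(-37) = ((-2/57 - 1/20)*(5*(3 + sqrt(5))))*(-37) = -97*(15 + 5*sqrt(5))/1140*(-37) = (-97/76 - 97*sqrt(5)/228)*(-37) = 3589/76 + 3589*sqrt(5)/228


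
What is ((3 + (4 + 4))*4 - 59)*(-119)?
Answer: 1785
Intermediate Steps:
((3 + (4 + 4))*4 - 59)*(-119) = ((3 + 8)*4 - 59)*(-119) = (11*4 - 59)*(-119) = (44 - 59)*(-119) = -15*(-119) = 1785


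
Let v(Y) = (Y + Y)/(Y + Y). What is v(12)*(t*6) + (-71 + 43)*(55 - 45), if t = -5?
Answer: -310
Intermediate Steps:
v(Y) = 1 (v(Y) = (2*Y)/((2*Y)) = (2*Y)*(1/(2*Y)) = 1)
v(12)*(t*6) + (-71 + 43)*(55 - 45) = 1*(-5*6) + (-71 + 43)*(55 - 45) = 1*(-30) - 28*10 = -30 - 280 = -310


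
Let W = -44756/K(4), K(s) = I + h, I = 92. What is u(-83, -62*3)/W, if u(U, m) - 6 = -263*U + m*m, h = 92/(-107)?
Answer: -137578778/1197223 ≈ -114.91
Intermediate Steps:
h = -92/107 (h = 92*(-1/107) = -92/107 ≈ -0.85981)
K(s) = 9752/107 (K(s) = 92 - 92/107 = 9752/107)
u(U, m) = 6 + m² - 263*U (u(U, m) = 6 + (-263*U + m*m) = 6 + (-263*U + m²) = 6 + (m² - 263*U) = 6 + m² - 263*U)
W = -1197223/2438 (W = -44756/9752/107 = -44756*107/9752 = -1197223/2438 ≈ -491.07)
u(-83, -62*3)/W = (6 + (-62*3)² - 263*(-83))/(-1197223/2438) = (6 + (-186)² + 21829)*(-2438/1197223) = (6 + 34596 + 21829)*(-2438/1197223) = 56431*(-2438/1197223) = -137578778/1197223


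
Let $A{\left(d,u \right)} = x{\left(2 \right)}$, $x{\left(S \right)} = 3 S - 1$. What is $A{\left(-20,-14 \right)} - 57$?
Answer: $-52$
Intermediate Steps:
$x{\left(S \right)} = -1 + 3 S$
$A{\left(d,u \right)} = 5$ ($A{\left(d,u \right)} = -1 + 3 \cdot 2 = -1 + 6 = 5$)
$A{\left(-20,-14 \right)} - 57 = 5 - 57 = -52$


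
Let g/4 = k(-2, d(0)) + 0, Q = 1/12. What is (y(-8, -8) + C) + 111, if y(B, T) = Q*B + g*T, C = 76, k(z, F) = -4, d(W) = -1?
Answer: 943/3 ≈ 314.33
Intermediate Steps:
Q = 1/12 ≈ 0.083333
g = -16 (g = 4*(-4 + 0) = 4*(-4) = -16)
y(B, T) = -16*T + B/12 (y(B, T) = B/12 - 16*T = -16*T + B/12)
(y(-8, -8) + C) + 111 = ((-16*(-8) + (1/12)*(-8)) + 76) + 111 = ((128 - ⅔) + 76) + 111 = (382/3 + 76) + 111 = 610/3 + 111 = 943/3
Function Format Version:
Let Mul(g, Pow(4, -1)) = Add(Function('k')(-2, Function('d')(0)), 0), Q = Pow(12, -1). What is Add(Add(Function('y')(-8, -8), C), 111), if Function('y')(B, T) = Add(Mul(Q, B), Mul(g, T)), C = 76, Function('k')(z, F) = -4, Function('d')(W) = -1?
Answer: Rational(943, 3) ≈ 314.33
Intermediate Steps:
Q = Rational(1, 12) ≈ 0.083333
g = -16 (g = Mul(4, Add(-4, 0)) = Mul(4, -4) = -16)
Function('y')(B, T) = Add(Mul(-16, T), Mul(Rational(1, 12), B)) (Function('y')(B, T) = Add(Mul(Rational(1, 12), B), Mul(-16, T)) = Add(Mul(-16, T), Mul(Rational(1, 12), B)))
Add(Add(Function('y')(-8, -8), C), 111) = Add(Add(Add(Mul(-16, -8), Mul(Rational(1, 12), -8)), 76), 111) = Add(Add(Add(128, Rational(-2, 3)), 76), 111) = Add(Add(Rational(382, 3), 76), 111) = Add(Rational(610, 3), 111) = Rational(943, 3)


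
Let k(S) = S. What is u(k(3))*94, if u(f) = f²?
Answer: 846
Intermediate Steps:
u(k(3))*94 = 3²*94 = 9*94 = 846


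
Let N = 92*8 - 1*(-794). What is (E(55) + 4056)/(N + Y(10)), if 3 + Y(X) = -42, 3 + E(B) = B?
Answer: 4108/1485 ≈ 2.7663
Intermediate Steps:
E(B) = -3 + B
N = 1530 (N = 736 + 794 = 1530)
Y(X) = -45 (Y(X) = -3 - 42 = -45)
(E(55) + 4056)/(N + Y(10)) = ((-3 + 55) + 4056)/(1530 - 45) = (52 + 4056)/1485 = 4108*(1/1485) = 4108/1485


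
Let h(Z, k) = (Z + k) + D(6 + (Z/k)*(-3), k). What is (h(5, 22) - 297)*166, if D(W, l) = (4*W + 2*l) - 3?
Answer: -379310/11 ≈ -34483.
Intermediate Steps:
D(W, l) = -3 + 2*l + 4*W (D(W, l) = (2*l + 4*W) - 3 = -3 + 2*l + 4*W)
h(Z, k) = 21 + Z + 3*k - 12*Z/k (h(Z, k) = (Z + k) + (-3 + 2*k + 4*(6 + (Z/k)*(-3))) = (Z + k) + (-3 + 2*k + 4*(6 - 3*Z/k)) = (Z + k) + (-3 + 2*k + (24 - 12*Z/k)) = (Z + k) + (21 + 2*k - 12*Z/k) = 21 + Z + 3*k - 12*Z/k)
(h(5, 22) - 297)*166 = ((21 + 5 + 3*22 - 12*5/22) - 297)*166 = ((21 + 5 + 66 - 12*5*1/22) - 297)*166 = ((21 + 5 + 66 - 30/11) - 297)*166 = (982/11 - 297)*166 = -2285/11*166 = -379310/11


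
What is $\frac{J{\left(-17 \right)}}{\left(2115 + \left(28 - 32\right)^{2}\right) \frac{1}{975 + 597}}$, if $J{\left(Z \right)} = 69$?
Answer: $\frac{108468}{2131} \approx 50.9$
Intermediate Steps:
$\frac{J{\left(-17 \right)}}{\left(2115 + \left(28 - 32\right)^{2}\right) \frac{1}{975 + 597}} = \frac{69}{\left(2115 + \left(28 - 32\right)^{2}\right) \frac{1}{975 + 597}} = \frac{69}{\left(2115 + \left(-4\right)^{2}\right) \frac{1}{1572}} = \frac{69}{\left(2115 + 16\right) \frac{1}{1572}} = \frac{69}{2131 \cdot \frac{1}{1572}} = \frac{69}{\frac{2131}{1572}} = 69 \cdot \frac{1572}{2131} = \frac{108468}{2131}$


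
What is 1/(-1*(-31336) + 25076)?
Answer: 1/56412 ≈ 1.7727e-5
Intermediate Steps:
1/(-1*(-31336) + 25076) = 1/(31336 + 25076) = 1/56412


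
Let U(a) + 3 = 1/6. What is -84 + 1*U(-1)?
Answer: -521/6 ≈ -86.833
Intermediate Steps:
U(a) = -17/6 (U(a) = -3 + 1/6 = -17/6)
-84 + 1*U(-1) = -84 + 1*(-17/6) = -84 - 17/6 = -521/6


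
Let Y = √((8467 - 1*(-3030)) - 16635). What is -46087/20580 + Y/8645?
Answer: -46087/20580 + I*√5138/8645 ≈ -2.2394 + 0.0082915*I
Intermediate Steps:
Y = I*√5138 (Y = √((8467 + 3030) - 16635) = √(11497 - 16635) = √(-5138) = I*√5138 ≈ 71.68*I)
-46087/20580 + Y/8645 = -46087/20580 + (I*√5138)/8645 = -46087*1/20580 + (I*√5138)*(1/8645) = -46087/20580 + I*√5138/8645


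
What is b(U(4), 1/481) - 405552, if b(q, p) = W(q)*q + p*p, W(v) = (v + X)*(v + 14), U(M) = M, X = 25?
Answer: -93345834503/231361 ≈ -4.0346e+5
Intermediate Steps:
W(v) = (14 + v)*(25 + v) (W(v) = (v + 25)*(v + 14) = (25 + v)*(14 + v) = (14 + v)*(25 + v))
b(q, p) = p**2 + q*(350 + q**2 + 39*q) (b(q, p) = (350 + q**2 + 39*q)*q + p*p = q*(350 + q**2 + 39*q) + p**2 = p**2 + q*(350 + q**2 + 39*q))
b(U(4), 1/481) - 405552 = ((1/481)**2 + 4*(350 + 4**2 + 39*4)) - 405552 = ((1/481)**2 + 4*(350 + 16 + 156)) - 405552 = (1/231361 + 4*522) - 405552 = (1/231361 + 2088) - 405552 = 483081769/231361 - 405552 = -93345834503/231361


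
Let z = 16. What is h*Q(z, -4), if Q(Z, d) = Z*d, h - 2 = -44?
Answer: 2688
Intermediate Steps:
h = -42 (h = 2 - 44 = -42)
h*Q(z, -4) = -672*(-4) = -42*(-64) = 2688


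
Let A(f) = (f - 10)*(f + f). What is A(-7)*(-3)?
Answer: -714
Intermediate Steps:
A(f) = 2*f*(-10 + f) (A(f) = (-10 + f)*(2*f) = 2*f*(-10 + f))
A(-7)*(-3) = (2*(-7)*(-10 - 7))*(-3) = (2*(-7)*(-17))*(-3) = 238*(-3) = -714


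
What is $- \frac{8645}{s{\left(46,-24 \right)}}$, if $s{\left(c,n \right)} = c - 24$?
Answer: $- \frac{8645}{22} \approx -392.95$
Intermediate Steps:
$s{\left(c,n \right)} = -24 + c$
$- \frac{8645}{s{\left(46,-24 \right)}} = - \frac{8645}{-24 + 46} = - \frac{8645}{22}$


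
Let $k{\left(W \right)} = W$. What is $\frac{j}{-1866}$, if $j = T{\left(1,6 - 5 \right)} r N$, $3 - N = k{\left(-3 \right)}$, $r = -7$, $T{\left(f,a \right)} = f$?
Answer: $\frac{7}{311} \approx 0.022508$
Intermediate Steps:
$N = 6$ ($N = 3 - -3 = 3 + 3 = 6$)
$j = -42$ ($j = 1 \left(-7\right) 6 = \left(-7\right) 6 = -42$)
$\frac{j}{-1866} = - \frac{42}{-1866} = \left(-42\right) \left(- \frac{1}{1866}\right) = \frac{7}{311}$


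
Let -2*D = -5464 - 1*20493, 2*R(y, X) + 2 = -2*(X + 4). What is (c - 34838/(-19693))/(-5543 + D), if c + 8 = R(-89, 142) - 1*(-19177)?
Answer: 749270168/292854603 ≈ 2.5585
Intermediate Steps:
R(y, X) = -5 - X (R(y, X) = -1 + (-2*(X + 4))/2 = -1 + (-2*(4 + X))/2 = -1 + (-8 - 2*X)/2 = -1 + (-4 - X) = -5 - X)
c = 19022 (c = -8 + ((-5 - 1*142) - 1*(-19177)) = -8 + ((-5 - 142) + 19177) = -8 + (-147 + 19177) = -8 + 19030 = 19022)
D = 25957/2 (D = -(-5464 - 1*20493)/2 = -(-5464 - 20493)/2 = -1/2*(-25957) = 25957/2 ≈ 12979.)
(c - 34838/(-19693))/(-5543 + D) = (19022 - 34838/(-19693))/(-5543 + 25957/2) = (19022 - 34838*(-1/19693))/(14871/2) = (19022 + 34838/19693)*(2/14871) = (374635084/19693)*(2/14871) = 749270168/292854603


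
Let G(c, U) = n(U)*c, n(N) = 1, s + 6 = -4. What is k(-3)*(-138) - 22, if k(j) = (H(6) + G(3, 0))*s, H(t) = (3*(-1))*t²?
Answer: -144922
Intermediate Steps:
s = -10 (s = -6 - 4 = -10)
H(t) = -3*t²
G(c, U) = c (G(c, U) = 1*c = c)
k(j) = 1050 (k(j) = (-3*6² + 3)*(-10) = (-3*36 + 3)*(-10) = (-108 + 3)*(-10) = -105*(-10) = 1050)
k(-3)*(-138) - 22 = 1050*(-138) - 22 = -144900 - 22 = -144922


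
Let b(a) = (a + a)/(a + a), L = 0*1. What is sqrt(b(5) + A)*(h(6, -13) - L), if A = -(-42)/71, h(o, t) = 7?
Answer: 7*sqrt(8023)/71 ≈ 8.8310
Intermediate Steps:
L = 0
b(a) = 1 (b(a) = (2*a)/((2*a)) = (2*a)*(1/(2*a)) = 1)
A = 42/71 (A = -(-42)/71 = -1*(-42/71) = 42/71 ≈ 0.59155)
sqrt(b(5) + A)*(h(6, -13) - L) = sqrt(1 + 42/71)*(7 - 1*0) = sqrt(113/71)*(7 + 0) = (sqrt(8023)/71)*7 = 7*sqrt(8023)/71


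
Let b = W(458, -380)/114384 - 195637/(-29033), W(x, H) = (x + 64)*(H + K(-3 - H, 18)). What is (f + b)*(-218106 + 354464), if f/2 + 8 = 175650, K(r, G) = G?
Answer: 6628133276138449523/138371278 ≈ 4.7901e+10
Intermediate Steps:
W(x, H) = (18 + H)*(64 + x) (W(x, H) = (x + 64)*(H + 18) = (64 + x)*(18 + H) = (18 + H)*(64 + x))
f = 351284 (f = -16 + 2*175650 = -16 + 351300 = 351284)
b = 1407629233/276742556 (b = (1152 + 18*458 + 64*(-380) - 380*458)/114384 - 195637/(-29033) = (1152 + 8244 - 24320 - 174040)*(1/114384) - 195637*(-1/29033) = -188964*1/114384 + 195637/29033 = -15747/9532 + 195637/29033 = 1407629233/276742556 ≈ 5.0864)
(f + b)*(-218106 + 354464) = (351284 + 1407629233/276742556)*(-218106 + 354464) = (97216639671137/276742556)*136358 = 6628133276138449523/138371278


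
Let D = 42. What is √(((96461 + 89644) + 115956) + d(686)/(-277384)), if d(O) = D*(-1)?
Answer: 3*√161396821321201/69346 ≈ 549.60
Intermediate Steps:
d(O) = -42 (d(O) = 42*(-1) = -42)
√(((96461 + 89644) + 115956) + d(686)/(-277384)) = √(((96461 + 89644) + 115956) - 42/(-277384)) = √((186105 + 115956) - 42*(-1/277384)) = √(302061 + 21/138692) = √(41893444233/138692) = 3*√161396821321201/69346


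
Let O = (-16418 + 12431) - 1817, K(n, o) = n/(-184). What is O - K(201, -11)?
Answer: -1067735/184 ≈ -5802.9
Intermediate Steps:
K(n, o) = -n/184 (K(n, o) = n*(-1/184) = -n/184)
O = -5804 (O = -3987 - 1817 = -5804)
O - K(201, -11) = -5804 - (-1)*201/184 = -5804 - 1*(-201/184) = -5804 + 201/184 = -1067735/184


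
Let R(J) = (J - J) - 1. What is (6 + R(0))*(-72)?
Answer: -360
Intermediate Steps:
R(J) = -1 (R(J) = 0 - 1 = -1)
(6 + R(0))*(-72) = (6 - 1)*(-72) = 5*(-72) = -360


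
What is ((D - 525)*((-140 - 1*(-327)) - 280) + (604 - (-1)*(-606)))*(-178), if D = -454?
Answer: -16206010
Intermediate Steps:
((D - 525)*((-140 - 1*(-327)) - 280) + (604 - (-1)*(-606)))*(-178) = ((-454 - 525)*((-140 - 1*(-327)) - 280) + (604 - (-1)*(-606)))*(-178) = (-979*((-140 + 327) - 280) + (604 - 1*606))*(-178) = (-979*(187 - 280) + (604 - 606))*(-178) = (-979*(-93) - 2)*(-178) = (91047 - 2)*(-178) = 91045*(-178) = -16206010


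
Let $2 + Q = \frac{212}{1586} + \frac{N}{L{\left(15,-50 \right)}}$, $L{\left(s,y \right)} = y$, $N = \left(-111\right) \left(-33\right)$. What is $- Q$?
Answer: $\frac{2978759}{39650} \approx 75.126$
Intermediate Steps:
$N = 3663$
$Q = - \frac{2978759}{39650}$ ($Q = -2 + \left(\frac{212}{1586} + \frac{3663}{-50}\right) = -2 + \left(212 \cdot \frac{1}{1586} + 3663 \left(- \frac{1}{50}\right)\right) = -2 + \left(\frac{106}{793} - \frac{3663}{50}\right) = -2 - \frac{2899459}{39650} = - \frac{2978759}{39650} \approx -75.126$)
$- Q = \left(-1\right) \left(- \frac{2978759}{39650}\right) = \frac{2978759}{39650}$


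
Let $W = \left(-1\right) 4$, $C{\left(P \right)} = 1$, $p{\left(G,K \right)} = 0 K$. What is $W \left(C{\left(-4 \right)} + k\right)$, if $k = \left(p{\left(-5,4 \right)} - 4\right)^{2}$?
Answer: $-68$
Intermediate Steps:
$p{\left(G,K \right)} = 0$
$k = 16$ ($k = \left(0 - 4\right)^{2} = \left(-4\right)^{2} = 16$)
$W = -4$
$W \left(C{\left(-4 \right)} + k\right) = - 4 \left(1 + 16\right) = \left(-4\right) 17 = -68$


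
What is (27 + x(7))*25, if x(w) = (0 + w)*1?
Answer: 850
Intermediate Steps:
x(w) = w (x(w) = w*1 = w)
(27 + x(7))*25 = (27 + 7)*25 = 34*25 = 850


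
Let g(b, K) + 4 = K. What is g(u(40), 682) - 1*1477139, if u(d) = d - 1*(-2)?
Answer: -1476461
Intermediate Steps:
u(d) = 2 + d (u(d) = d + 2 = 2 + d)
g(b, K) = -4 + K
g(u(40), 682) - 1*1477139 = (-4 + 682) - 1*1477139 = 678 - 1477139 = -1476461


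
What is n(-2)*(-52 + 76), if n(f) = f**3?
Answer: -192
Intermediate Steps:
n(-2)*(-52 + 76) = (-2)**3*(-52 + 76) = -8*24 = -192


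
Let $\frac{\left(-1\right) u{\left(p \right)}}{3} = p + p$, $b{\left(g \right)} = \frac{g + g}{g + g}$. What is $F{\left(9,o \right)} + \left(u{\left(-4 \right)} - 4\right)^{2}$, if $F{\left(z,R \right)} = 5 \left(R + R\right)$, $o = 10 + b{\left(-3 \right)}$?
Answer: $510$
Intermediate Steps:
$b{\left(g \right)} = 1$ ($b{\left(g \right)} = \frac{2 g}{2 g} = 2 g \frac{1}{2 g} = 1$)
$u{\left(p \right)} = - 6 p$ ($u{\left(p \right)} = - 3 \left(p + p\right) = - 3 \cdot 2 p = - 6 p$)
$o = 11$ ($o = 10 + 1 = 11$)
$F{\left(z,R \right)} = 10 R$ ($F{\left(z,R \right)} = 5 \cdot 2 R = 10 R$)
$F{\left(9,o \right)} + \left(u{\left(-4 \right)} - 4\right)^{2} = 10 \cdot 11 + \left(\left(-6\right) \left(-4\right) - 4\right)^{2} = 110 + \left(24 - 4\right)^{2} = 110 + 20^{2} = 110 + 400 = 510$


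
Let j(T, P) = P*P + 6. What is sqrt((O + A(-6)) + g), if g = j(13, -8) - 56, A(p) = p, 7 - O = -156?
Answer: 3*sqrt(19) ≈ 13.077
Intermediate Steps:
O = 163 (O = 7 - 1*(-156) = 7 + 156 = 163)
j(T, P) = 6 + P**2 (j(T, P) = P**2 + 6 = 6 + P**2)
g = 14 (g = (6 + (-8)**2) - 56 = (6 + 64) - 56 = 70 - 56 = 14)
sqrt((O + A(-6)) + g) = sqrt((163 - 6) + 14) = sqrt(157 + 14) = sqrt(171) = 3*sqrt(19)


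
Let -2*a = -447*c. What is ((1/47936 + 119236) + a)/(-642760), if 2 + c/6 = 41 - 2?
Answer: -8094137409/30811343360 ≈ -0.26270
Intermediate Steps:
c = 222 (c = -12 + 6*(41 - 2) = -12 + 6*39 = -12 + 234 = 222)
a = 49617 (a = -(-447)*222/2 = -1/2*(-99234) = 49617)
((1/47936 + 119236) + a)/(-642760) = ((1/47936 + 119236) + 49617)/(-642760) = ((1/47936 + 119236) + 49617)*(-1/642760) = (5715696897/47936 + 49617)*(-1/642760) = (8094137409/47936)*(-1/642760) = -8094137409/30811343360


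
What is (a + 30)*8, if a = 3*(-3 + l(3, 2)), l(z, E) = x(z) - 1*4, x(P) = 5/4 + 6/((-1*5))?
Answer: 366/5 ≈ 73.200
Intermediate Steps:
x(P) = 1/20 (x(P) = 5*(¼) + 6/(-5) = 5/4 + 6*(-⅕) = 5/4 - 6/5 = 1/20)
l(z, E) = -79/20 (l(z, E) = 1/20 - 1*4 = 1/20 - 4 = -79/20)
a = -417/20 (a = 3*(-3 - 79/20) = 3*(-139/20) = -417/20 ≈ -20.850)
(a + 30)*8 = (-417/20 + 30)*8 = (183/20)*8 = 366/5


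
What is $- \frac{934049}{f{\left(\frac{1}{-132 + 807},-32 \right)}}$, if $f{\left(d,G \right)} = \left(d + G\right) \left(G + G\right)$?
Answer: $- \frac{630483075}{1382336} \approx -456.1$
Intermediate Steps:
$f{\left(d,G \right)} = 2 G \left(G + d\right)$ ($f{\left(d,G \right)} = \left(G + d\right) 2 G = 2 G \left(G + d\right)$)
$- \frac{934049}{f{\left(\frac{1}{-132 + 807},-32 \right)}} = - \frac{934049}{2 \left(-32\right) \left(-32 + \frac{1}{-132 + 807}\right)} = - \frac{934049}{2 \left(-32\right) \left(-32 + \frac{1}{675}\right)} = - \frac{934049}{2 \left(-32\right) \left(- \frac{21599}{675}\right)} = - \frac{934049}{\frac{1382336}{675}} = \left(-934049\right) \frac{675}{1382336} = - \frac{630483075}{1382336}$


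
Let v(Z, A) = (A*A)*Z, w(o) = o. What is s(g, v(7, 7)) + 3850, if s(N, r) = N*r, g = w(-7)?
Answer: 1449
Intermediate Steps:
v(Z, A) = Z*A² (v(Z, A) = A²*Z = Z*A²)
g = -7
s(g, v(7, 7)) + 3850 = -49*7² + 3850 = -49*49 + 3850 = -7*343 + 3850 = -2401 + 3850 = 1449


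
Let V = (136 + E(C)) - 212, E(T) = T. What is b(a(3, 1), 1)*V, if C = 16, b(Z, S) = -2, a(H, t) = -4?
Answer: 120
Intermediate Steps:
V = -60 (V = (136 + 16) - 212 = 152 - 212 = -60)
b(a(3, 1), 1)*V = -2*(-60) = 120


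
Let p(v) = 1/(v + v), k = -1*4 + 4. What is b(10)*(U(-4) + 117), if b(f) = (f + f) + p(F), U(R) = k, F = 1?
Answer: 4797/2 ≈ 2398.5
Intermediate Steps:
k = 0 (k = -4 + 4 = 0)
U(R) = 0
p(v) = 1/(2*v)
b(f) = ½ + 2*f (b(f) = (f + f) + (½)/1 = 2*f + (½)*1 = 2*f + ½ = ½ + 2*f)
b(10)*(U(-4) + 117) = (½ + 2*10)*(0 + 117) = (½ + 20)*117 = (41/2)*117 = 4797/2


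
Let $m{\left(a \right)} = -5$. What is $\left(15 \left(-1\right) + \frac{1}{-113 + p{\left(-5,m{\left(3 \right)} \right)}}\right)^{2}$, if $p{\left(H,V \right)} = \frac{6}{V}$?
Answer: $\frac{73444900}{326041} \approx 225.26$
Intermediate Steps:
$\left(15 \left(-1\right) + \frac{1}{-113 + p{\left(-5,m{\left(3 \right)} \right)}}\right)^{2} = \left(15 \left(-1\right) + \frac{1}{-113 + \frac{6}{-5}}\right)^{2} = \left(-15 + \frac{1}{-113 + 6 \left(- \frac{1}{5}\right)}\right)^{2} = \left(-15 + \frac{1}{-113 - \frac{6}{5}}\right)^{2} = \left(-15 + \frac{1}{- \frac{571}{5}}\right)^{2} = \left(-15 - \frac{5}{571}\right)^{2} = \left(- \frac{8570}{571}\right)^{2} = \frac{73444900}{326041}$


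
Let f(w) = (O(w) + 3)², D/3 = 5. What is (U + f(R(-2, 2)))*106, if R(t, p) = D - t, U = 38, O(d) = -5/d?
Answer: 1388388/289 ≈ 4804.1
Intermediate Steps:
D = 15 (D = 3*5 = 15)
R(t, p) = 15 - t
f(w) = (3 - 5/w)² (f(w) = (-5/w + 3)² = (3 - 5/w)²)
(U + f(R(-2, 2)))*106 = (38 + (-5 + 3*(15 - 1*(-2)))²/(15 - 1*(-2))²)*106 = (38 + (-5 + 3*(15 + 2))²/(15 + 2)²)*106 = (38 + (-5 + 3*17)²/17²)*106 = (38 + (-5 + 51)²/289)*106 = (38 + (1/289)*46²)*106 = (38 + (1/289)*2116)*106 = (38 + 2116/289)*106 = (13098/289)*106 = 1388388/289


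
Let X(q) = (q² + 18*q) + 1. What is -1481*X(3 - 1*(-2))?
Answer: -171796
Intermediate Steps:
X(q) = 1 + q² + 18*q
-1481*X(3 - 1*(-2)) = -1481*(1 + (3 - 1*(-2))² + 18*(3 - 1*(-2))) = -1481*(1 + (3 + 2)² + 18*(3 + 2)) = -1481*(1 + 5² + 18*5) = -1481*(1 + 25 + 90) = -1481*116 = -1*171796 = -171796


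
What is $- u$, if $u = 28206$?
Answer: $-28206$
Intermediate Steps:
$- u = \left(-1\right) 28206 = -28206$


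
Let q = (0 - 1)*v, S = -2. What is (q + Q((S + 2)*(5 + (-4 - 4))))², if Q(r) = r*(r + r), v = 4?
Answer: 16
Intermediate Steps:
Q(r) = 2*r² (Q(r) = r*(2*r) = 2*r²)
q = -4 (q = (0 - 1)*4 = -1*4 = -4)
(q + Q((S + 2)*(5 + (-4 - 4))))² = (-4 + 2*((-2 + 2)*(5 + (-4 - 4)))²)² = (-4 + 2*(0*(5 - 8))²)² = (-4 + 2*(0*(-3))²)² = (-4 + 2*0²)² = (-4 + 2*0)² = (-4 + 0)² = (-4)² = 16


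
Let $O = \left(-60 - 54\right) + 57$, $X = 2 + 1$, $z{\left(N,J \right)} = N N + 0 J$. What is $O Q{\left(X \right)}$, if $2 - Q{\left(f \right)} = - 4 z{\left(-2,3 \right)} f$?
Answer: $-2850$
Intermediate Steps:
$z{\left(N,J \right)} = N^{2}$ ($z{\left(N,J \right)} = N^{2} + 0 = N^{2}$)
$X = 3$
$Q{\left(f \right)} = 2 + 16 f$ ($Q{\left(f \right)} = 2 - - 4 \left(-2\right)^{2} f = 2 - \left(-4\right) 4 f = 2 - - 16 f = 2 + 16 f$)
$O = -57$ ($O = -114 + 57 = -57$)
$O Q{\left(X \right)} = - 57 \left(2 + 16 \cdot 3\right) = - 57 \left(2 + 48\right) = \left(-57\right) 50 = -2850$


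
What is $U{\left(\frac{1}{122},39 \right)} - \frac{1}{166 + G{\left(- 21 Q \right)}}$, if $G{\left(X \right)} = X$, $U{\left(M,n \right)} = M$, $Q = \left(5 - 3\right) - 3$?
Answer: $\frac{65}{22814} \approx 0.0028491$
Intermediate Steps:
$Q = -1$ ($Q = 2 - 3 = -1$)
$U{\left(\frac{1}{122},39 \right)} - \frac{1}{166 + G{\left(- 21 Q \right)}} = \frac{1}{122} - \frac{1}{166 - -21} = \frac{1}{122} - \frac{1}{166 + 21} = \frac{1}{122} - \frac{1}{187} = \frac{65}{22814}$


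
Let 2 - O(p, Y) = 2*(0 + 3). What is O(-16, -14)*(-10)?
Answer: 40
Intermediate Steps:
O(p, Y) = -4 (O(p, Y) = 2 - 2*(0 + 3) = 2 - 2*3 = 2 - 1*6 = 2 - 6 = -4)
O(-16, -14)*(-10) = -4*(-10) = 40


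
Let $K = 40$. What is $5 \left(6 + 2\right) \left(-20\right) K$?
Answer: $-32000$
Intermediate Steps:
$5 \left(6 + 2\right) \left(-20\right) K = 5 \left(6 + 2\right) \left(-20\right) 40 = 5 \cdot 8 \left(-20\right) 40 = 40 \left(-20\right) 40 = \left(-800\right) 40 = -32000$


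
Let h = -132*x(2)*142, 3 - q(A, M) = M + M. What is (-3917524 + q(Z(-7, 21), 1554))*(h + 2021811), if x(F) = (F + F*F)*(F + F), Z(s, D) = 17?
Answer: -6163052359695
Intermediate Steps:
x(F) = 2*F*(F + F²) (x(F) = (F + F²)*(2*F) = 2*F*(F + F²))
q(A, M) = 3 - 2*M (q(A, M) = 3 - (M + M) = 3 - 2*M)
h = -449856 (h = -264*2²*(1 + 2)*142 = -264*4*3*142 = -132*24*142 = -3168*142 = -449856)
(-3917524 + q(Z(-7, 21), 1554))*(h + 2021811) = (-3917524 + (3 - 2*1554))*(-449856 + 2021811) = (-3917524 + (3 - 3108))*1571955 = (-3917524 - 3105)*1571955 = -3920629*1571955 = -6163052359695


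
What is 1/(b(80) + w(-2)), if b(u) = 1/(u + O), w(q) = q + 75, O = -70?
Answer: 10/731 ≈ 0.013680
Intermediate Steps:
w(q) = 75 + q
b(u) = 1/(-70 + u) (b(u) = 1/(u - 70) = 1/(-70 + u))
1/(b(80) + w(-2)) = 1/(1/(-70 + 80) + (75 - 2)) = 1/(1/10 + 73) = 1/(⅒ + 73) = 1/(731/10) = 10/731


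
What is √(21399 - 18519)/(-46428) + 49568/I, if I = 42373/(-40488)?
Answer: -2006909184/42373 - 2*√5/3869 ≈ -47363.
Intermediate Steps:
I = -42373/40488 (I = 42373*(-1/40488) = -42373/40488 ≈ -1.0466)
√(21399 - 18519)/(-46428) + 49568/I = √(21399 - 18519)/(-46428) + 49568/(-42373/40488) = √2880*(-1/46428) + 49568*(-40488/42373) = (24*√5)*(-1/46428) - 2006909184/42373 = -2*√5/3869 - 2006909184/42373 = -2006909184/42373 - 2*√5/3869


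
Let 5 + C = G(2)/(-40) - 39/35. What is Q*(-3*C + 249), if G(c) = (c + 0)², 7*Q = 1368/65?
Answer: 2562948/3185 ≈ 804.69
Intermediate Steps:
Q = 1368/455 (Q = (1368/65)/7 = (1368*(1/65))/7 = (⅐)*(1368/65) = 1368/455 ≈ 3.0066)
G(c) = c²
C = -87/14 (C = -5 + (2²/(-40) - 39/35) = -5 + (4*(-1/40) - 39*1/35) = -5 + (-⅒ - 39/35) = -5 - 17/14 = -87/14 ≈ -6.2143)
Q*(-3*C + 249) = 1368*(-3*(-87/14) + 249)/455 = 1368*(261/14 + 249)/455 = (1368/455)*(3747/14) = 2562948/3185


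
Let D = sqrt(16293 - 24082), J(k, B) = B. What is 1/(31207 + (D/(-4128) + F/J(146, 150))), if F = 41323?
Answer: 335296038796800/10555953070811273501 + 2580000*I*sqrt(7789)/10555953070811273501 ≈ 3.1764e-5 + 2.1571e-11*I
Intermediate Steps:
D = I*sqrt(7789) (D = sqrt(-7789) = I*sqrt(7789) ≈ 88.255*I)
1/(31207 + (D/(-4128) + F/J(146, 150))) = 1/(31207 + ((I*sqrt(7789))/(-4128) + 41323/150)) = 1/(31207 + ((I*sqrt(7789))*(-1/4128) + 41323*(1/150))) = 1/(31207 + (-I*sqrt(7789)/4128 + 41323/150)) = 1/(31207 + (41323/150 - I*sqrt(7789)/4128)) = 1/(4722373/150 - I*sqrt(7789)/4128)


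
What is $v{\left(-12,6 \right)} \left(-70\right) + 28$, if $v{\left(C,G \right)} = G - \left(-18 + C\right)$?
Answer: $-2492$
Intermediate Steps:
$v{\left(C,G \right)} = 18 + G - C$ ($v{\left(C,G \right)} = G - \left(-18 + C\right) = 18 + G - C$)
$v{\left(-12,6 \right)} \left(-70\right) + 28 = \left(18 + 6 - -12\right) \left(-70\right) + 28 = \left(18 + 6 + 12\right) \left(-70\right) + 28 = 36 \left(-70\right) + 28 = -2520 + 28 = -2492$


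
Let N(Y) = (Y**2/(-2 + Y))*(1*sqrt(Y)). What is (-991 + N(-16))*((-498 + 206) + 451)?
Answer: -157569 - 27136*I/3 ≈ -1.5757e+5 - 9045.3*I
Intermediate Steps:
N(Y) = Y**(5/2)/(-2 + Y) (N(Y) = (Y**2/(-2 + Y))*sqrt(Y) = Y**(5/2)/(-2 + Y))
(-991 + N(-16))*((-498 + 206) + 451) = (-991 + (-16)**(5/2)/(-2 - 16))*((-498 + 206) + 451) = (-991 + (1024*I)/(-18))*(-292 + 451) = (-991 + (1024*I)*(-1/18))*159 = (-991 - 512*I/9)*159 = -157569 - 27136*I/3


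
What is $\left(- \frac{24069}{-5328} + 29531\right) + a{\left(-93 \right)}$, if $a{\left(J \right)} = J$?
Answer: $\frac{52289911}{1776} \approx 29443.0$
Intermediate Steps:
$\left(- \frac{24069}{-5328} + 29531\right) + a{\left(-93 \right)} = \left(- \frac{24069}{-5328} + 29531\right) - 93 = \left(\left(-24069\right) \left(- \frac{1}{5328}\right) + 29531\right) - 93 = \left(\frac{8023}{1776} + 29531\right) - 93 = \frac{52455079}{1776} - 93 = \frac{52289911}{1776}$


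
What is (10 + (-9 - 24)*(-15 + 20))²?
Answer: 24025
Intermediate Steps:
(10 + (-9 - 24)*(-15 + 20))² = (10 - 33*5)² = (10 - 165)² = (-155)² = 24025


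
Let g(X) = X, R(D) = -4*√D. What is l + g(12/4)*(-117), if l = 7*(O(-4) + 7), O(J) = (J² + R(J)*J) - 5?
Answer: -225 + 224*I ≈ -225.0 + 224.0*I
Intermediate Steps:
O(J) = -5 + J² - 4*J^(3/2) (O(J) = (J² + (-4*√J)*J) - 5 = (J² - 4*J^(3/2)) - 5 = -5 + J² - 4*J^(3/2))
l = 126 + 224*I (l = 7*((-5 + (-4)² - (-32)*I) + 7) = 7*((-5 + 16 - (-32)*I) + 7) = 7*((-5 + 16 + 32*I) + 7) = 7*((11 + 32*I) + 7) = 7*(18 + 32*I) = 126 + 224*I ≈ 126.0 + 224.0*I)
l + g(12/4)*(-117) = (126 + 224*I) + (12/4)*(-117) = (126 + 224*I) + (12*(¼))*(-117) = (126 + 224*I) + 3*(-117) = (126 + 224*I) - 351 = -225 + 224*I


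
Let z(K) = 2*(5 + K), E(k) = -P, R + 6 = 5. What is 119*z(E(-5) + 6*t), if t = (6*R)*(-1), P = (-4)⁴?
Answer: -51170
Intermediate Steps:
R = -1 (R = -6 + 5 = -1)
P = 256
E(k) = -256 (E(k) = -1*256 = -256)
t = 6 (t = (6*(-1))*(-1) = -6*(-1) = 6)
z(K) = 10 + 2*K
119*z(E(-5) + 6*t) = 119*(10 + 2*(-256 + 6*6)) = 119*(10 + 2*(-256 + 36)) = 119*(10 + 2*(-220)) = 119*(10 - 440) = 119*(-430) = -51170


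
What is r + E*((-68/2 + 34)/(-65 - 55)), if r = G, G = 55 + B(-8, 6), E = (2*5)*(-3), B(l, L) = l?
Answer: 47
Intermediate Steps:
E = -30 (E = 10*(-3) = -30)
G = 47 (G = 55 - 8 = 47)
r = 47
r + E*((-68/2 + 34)/(-65 - 55)) = 47 - 30*(-68/2 + 34)/(-65 - 55) = 47 - 30*(-68*½ + 34)/(-120) = 47 - 30*(-34 + 34)*(-1)/120 = 47 - 0*(-1)/120 = 47 - 30*0 = 47 + 0 = 47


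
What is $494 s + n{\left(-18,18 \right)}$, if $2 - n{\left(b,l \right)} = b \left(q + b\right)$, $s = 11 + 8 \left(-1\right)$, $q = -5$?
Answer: $1070$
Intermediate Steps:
$s = 3$ ($s = 11 - 8 = 3$)
$n{\left(b,l \right)} = 2 - b \left(-5 + b\right)$
$494 s + n{\left(-18,18 \right)} = 494 \cdot 3 + \left(2 - \left(-18\right)^{2} + 5 \left(-18\right)\right) = 1482 - 412 = 1070$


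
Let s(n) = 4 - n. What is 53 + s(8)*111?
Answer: -391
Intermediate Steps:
53 + s(8)*111 = 53 + (4 - 1*8)*111 = 53 + (4 - 8)*111 = 53 - 4*111 = 53 - 444 = -391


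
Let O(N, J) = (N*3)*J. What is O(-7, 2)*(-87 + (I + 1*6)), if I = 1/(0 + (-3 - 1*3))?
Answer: 3409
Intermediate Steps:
O(N, J) = 3*J*N (O(N, J) = (3*N)*J = 3*J*N)
I = -⅙ (I = 1/(0 + (-3 - 3)) = 1/(0 - 6) = 1/(-6) = -⅙ ≈ -0.16667)
O(-7, 2)*(-87 + (I + 1*6)) = (3*2*(-7))*(-87 + (-⅙ + 1*6)) = -42*(-87 + (-⅙ + 6)) = -42*(-87 + 35/6) = -42*(-487/6) = 3409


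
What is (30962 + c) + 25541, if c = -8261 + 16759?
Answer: 65001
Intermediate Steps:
c = 8498
(30962 + c) + 25541 = (30962 + 8498) + 25541 = 39460 + 25541 = 65001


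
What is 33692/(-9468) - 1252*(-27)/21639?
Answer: -34083743/17073171 ≈ -1.9963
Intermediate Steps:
33692/(-9468) - 1252*(-27)/21639 = 33692*(-1/9468) + 33804*(1/21639) = -8423/2367 + 11268/7213 = -34083743/17073171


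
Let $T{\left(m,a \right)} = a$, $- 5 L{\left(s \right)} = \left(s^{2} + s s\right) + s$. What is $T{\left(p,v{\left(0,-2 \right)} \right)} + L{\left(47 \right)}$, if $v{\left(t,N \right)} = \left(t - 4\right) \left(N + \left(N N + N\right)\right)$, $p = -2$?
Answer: $-893$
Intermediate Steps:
$v{\left(t,N \right)} = \left(-4 + t\right) \left(N^{2} + 2 N\right)$ ($v{\left(t,N \right)} = \left(-4 + t\right) \left(N + \left(N^{2} + N\right)\right) = \left(-4 + t\right) \left(N + \left(N + N^{2}\right)\right) = \left(-4 + t\right) \left(N^{2} + 2 N\right)$)
$L{\left(s \right)} = - \frac{2 s^{2}}{5} - \frac{s}{5}$ ($L{\left(s \right)} = - \frac{\left(s^{2} + s s\right) + s}{5} = - \frac{\left(s^{2} + s^{2}\right) + s}{5} = - \frac{2 s^{2} + s}{5} = - \frac{s + 2 s^{2}}{5} = - \frac{2 s^{2}}{5} - \frac{s}{5}$)
$T{\left(p,v{\left(0,-2 \right)} \right)} + L{\left(47 \right)} = - 2 \left(-8 - -8 + 2 \cdot 0 - 0\right) - \frac{47 \left(1 + 2 \cdot 47\right)}{5} = - 2 \left(-8 + 8 + 0 + 0\right) - \frac{47 \left(1 + 94\right)}{5} = \left(-2\right) 0 - \frac{47}{5} \cdot 95 = 0 - 893 = -893$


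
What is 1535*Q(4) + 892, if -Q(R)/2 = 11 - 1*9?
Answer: -5248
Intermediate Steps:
Q(R) = -4 (Q(R) = -2*(11 - 1*9) = -2*(11 - 9) = -2*2 = -4)
1535*Q(4) + 892 = 1535*(-4) + 892 = -6140 + 892 = -5248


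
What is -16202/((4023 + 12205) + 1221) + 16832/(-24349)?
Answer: -688204066/424865701 ≈ -1.6198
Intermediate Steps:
-16202/((4023 + 12205) + 1221) + 16832/(-24349) = -16202/(16228 + 1221) + 16832*(-1/24349) = -16202/17449 - 16832/24349 = -688204066/424865701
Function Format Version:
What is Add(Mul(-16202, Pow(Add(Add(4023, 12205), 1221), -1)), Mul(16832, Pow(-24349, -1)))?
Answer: Rational(-688204066, 424865701) ≈ -1.6198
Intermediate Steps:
Add(Mul(-16202, Pow(Add(Add(4023, 12205), 1221), -1)), Mul(16832, Pow(-24349, -1))) = Add(Mul(-16202, Pow(Add(16228, 1221), -1)), Mul(16832, Rational(-1, 24349))) = Add(Mul(-16202, Pow(17449, -1)), Rational(-16832, 24349)) = Add(Mul(-16202, Rational(1, 17449)), Rational(-16832, 24349)) = Add(Rational(-16202, 17449), Rational(-16832, 24349)) = Rational(-688204066, 424865701)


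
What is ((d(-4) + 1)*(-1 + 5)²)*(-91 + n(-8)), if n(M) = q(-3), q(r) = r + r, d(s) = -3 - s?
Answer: -3104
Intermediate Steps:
q(r) = 2*r
n(M) = -6 (n(M) = 2*(-3) = -6)
((d(-4) + 1)*(-1 + 5)²)*(-91 + n(-8)) = (((-3 - 1*(-4)) + 1)*(-1 + 5)²)*(-91 - 6) = (((-3 + 4) + 1)*4²)*(-97) = ((1 + 1)*16)*(-97) = (2*16)*(-97) = 32*(-97) = -3104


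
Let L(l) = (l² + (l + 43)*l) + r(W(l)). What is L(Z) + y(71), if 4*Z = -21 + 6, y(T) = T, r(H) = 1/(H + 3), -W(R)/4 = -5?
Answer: -11423/184 ≈ -62.082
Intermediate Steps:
W(R) = 20 (W(R) = -4*(-5) = 20)
r(H) = 1/(3 + H)
Z = -15/4 (Z = (-21 + 6)/4 = (¼)*(-15) = -15/4 ≈ -3.7500)
L(l) = 1/23 + l² + l*(43 + l) (L(l) = (l² + (l + 43)*l) + 1/(3 + 20) = (l² + (43 + l)*l) + 1/23 = (l² + l*(43 + l)) + 1/23 = 1/23 + l² + l*(43 + l))
L(Z) + y(71) = (1/23 + 2*(-15/4)² + 43*(-15/4)) + 71 = (1/23 + 2*(225/16) - 645/4) + 71 = (1/23 + 225/8 - 645/4) + 71 = -24487/184 + 71 = -11423/184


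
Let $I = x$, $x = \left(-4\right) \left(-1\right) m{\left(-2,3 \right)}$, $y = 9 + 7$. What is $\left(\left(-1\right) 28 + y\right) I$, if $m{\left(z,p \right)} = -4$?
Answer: $192$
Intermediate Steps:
$y = 16$
$x = -16$ ($x = \left(-4\right) \left(-1\right) \left(-4\right) = 4 \left(-4\right) = -16$)
$I = -16$
$\left(\left(-1\right) 28 + y\right) I = \left(\left(-1\right) 28 + 16\right) \left(-16\right) = \left(-28 + 16\right) \left(-16\right) = \left(-12\right) \left(-16\right) = 192$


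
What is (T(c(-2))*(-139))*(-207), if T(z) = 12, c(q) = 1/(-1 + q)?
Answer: 345276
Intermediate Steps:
(T(c(-2))*(-139))*(-207) = (12*(-139))*(-207) = -1668*(-207) = 345276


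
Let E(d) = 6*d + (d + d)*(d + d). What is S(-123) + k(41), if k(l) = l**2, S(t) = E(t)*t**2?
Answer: 904383043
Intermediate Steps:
E(d) = 4*d**2 + 6*d (E(d) = 6*d + (2*d)*(2*d) = 6*d + 4*d**2 = 4*d**2 + 6*d)
S(t) = 2*t**3*(3 + 2*t) (S(t) = (2*t*(3 + 2*t))*t**2 = 2*t**3*(3 + 2*t))
S(-123) + k(41) = (-123)**3*(6 + 4*(-123)) + 41**2 = -1860867*(6 - 492) + 1681 = -1860867*(-486) + 1681 = 904381362 + 1681 = 904383043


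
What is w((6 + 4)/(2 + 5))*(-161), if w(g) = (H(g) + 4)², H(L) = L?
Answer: -33212/7 ≈ -4744.6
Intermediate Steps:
w(g) = (4 + g)² (w(g) = (g + 4)² = (4 + g)²)
w((6 + 4)/(2 + 5))*(-161) = (4 + (6 + 4)/(2 + 5))²*(-161) = (4 + 10/7)²*(-161) = (38/7)²*(-161) = (1444/49)*(-161) = -33212/7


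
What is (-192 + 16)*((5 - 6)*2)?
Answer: 352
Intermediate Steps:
(-192 + 16)*((5 - 6)*2) = -(-176)*2 = -176*(-2) = 352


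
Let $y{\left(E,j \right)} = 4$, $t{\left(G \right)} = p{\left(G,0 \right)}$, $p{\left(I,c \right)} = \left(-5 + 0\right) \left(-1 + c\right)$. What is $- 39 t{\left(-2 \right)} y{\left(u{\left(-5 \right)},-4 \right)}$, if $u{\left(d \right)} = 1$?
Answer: $-780$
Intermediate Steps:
$p{\left(I,c \right)} = 5 - 5 c$ ($p{\left(I,c \right)} = - 5 \left(-1 + c\right) = 5 - 5 c$)
$t{\left(G \right)} = 5$ ($t{\left(G \right)} = 5 - 0 = 5 + 0 = 5$)
$- 39 t{\left(-2 \right)} y{\left(u{\left(-5 \right)},-4 \right)} = \left(-39\right) 5 \cdot 4 = \left(-195\right) 4 = -780$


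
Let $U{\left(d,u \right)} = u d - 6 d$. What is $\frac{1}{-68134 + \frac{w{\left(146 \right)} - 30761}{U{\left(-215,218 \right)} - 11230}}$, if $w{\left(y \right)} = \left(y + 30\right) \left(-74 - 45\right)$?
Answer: $- \frac{11362}{774128167} \approx -1.4677 \cdot 10^{-5}$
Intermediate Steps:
$w{\left(y \right)} = -3570 - 119 y$ ($w{\left(y \right)} = \left(30 + y\right) \left(-119\right) = -3570 - 119 y$)
$U{\left(d,u \right)} = - 6 d + d u$ ($U{\left(d,u \right)} = d u - 6 d = - 6 d + d u$)
$\frac{1}{-68134 + \frac{w{\left(146 \right)} - 30761}{U{\left(-215,218 \right)} - 11230}} = \frac{1}{-68134 + \frac{\left(-3570 - 17374\right) - 30761}{- 215 \left(-6 + 218\right) - 11230}} = \frac{1}{-68134 + \frac{\left(-3570 - 17374\right) - 30761}{\left(-215\right) 212 - 11230}} = \frac{1}{-68134 + \frac{-20944 - 30761}{-45580 - 11230}} = \frac{1}{-68134 - \frac{51705}{-56810}} = \frac{1}{-68134 - - \frac{10341}{11362}} = \frac{1}{-68134 + \frac{10341}{11362}} = \frac{1}{- \frac{774128167}{11362}} = - \frac{11362}{774128167}$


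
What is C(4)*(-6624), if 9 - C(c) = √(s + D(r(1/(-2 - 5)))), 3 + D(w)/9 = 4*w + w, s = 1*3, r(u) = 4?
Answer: -59616 + 13248*√39 ≈ 23118.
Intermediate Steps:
s = 3
D(w) = -27 + 45*w (D(w) = -27 + 9*(4*w + w) = -27 + 9*(5*w) = -27 + 45*w)
C(c) = 9 - 2*√39 (C(c) = 9 - √(3 + (-27 + 45*4)) = 9 - √(3 + (-27 + 180)) = 9 - √(3 + 153) = 9 - √156 = 9 - 2*√39)
C(4)*(-6624) = (9 - 2*√39)*(-6624) = -59616 + 13248*√39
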